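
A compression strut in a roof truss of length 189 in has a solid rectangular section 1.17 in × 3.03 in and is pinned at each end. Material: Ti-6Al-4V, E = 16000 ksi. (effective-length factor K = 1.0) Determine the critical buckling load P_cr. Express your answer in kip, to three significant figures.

P_cr ≈ 1.79 kip

Buckling occurs about the weak axis: I_min = h·b³/12 with b = 1.17 in (the shorter side).
I_min = 3.03×1.17³/12 = 0.4044 in⁴
Effective length L_e = K·L = 1 × 189 = 189.0 in
P_cr = π²EI / L_e² = π² × 16000×10³ × 0.4044 / 189.0² = 1.788×10^3 lb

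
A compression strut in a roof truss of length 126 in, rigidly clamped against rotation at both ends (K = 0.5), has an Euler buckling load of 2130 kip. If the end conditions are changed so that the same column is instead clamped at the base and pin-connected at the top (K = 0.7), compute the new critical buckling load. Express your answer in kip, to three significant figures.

P_cr ∝ 1/K², so P_cr,new = P_cr,old × (K_old/K_new)² = 2130 × (0.5/0.7)²
= 2130 × 0.5102 = 1090 kip

P_cr ≈ 1090 kip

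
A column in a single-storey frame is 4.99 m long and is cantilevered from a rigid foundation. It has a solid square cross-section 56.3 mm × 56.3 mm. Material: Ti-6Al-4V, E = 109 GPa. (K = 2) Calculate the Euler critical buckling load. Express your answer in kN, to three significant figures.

P_cr ≈ 9.04 kN

I = a⁴/12 = 56.3⁴/12 = 8.372×10^5 mm⁴
I = 8.372×10^5 mm⁴ = 8.372×10^-7 m⁴
Effective length L_e = K·L = 2 × 4.99 = 9.980 m
P_cr = π²EI / L_e² = π² × 109×10⁹ × 8.372×10^-7 / 9.980² = 9.043×10^3 N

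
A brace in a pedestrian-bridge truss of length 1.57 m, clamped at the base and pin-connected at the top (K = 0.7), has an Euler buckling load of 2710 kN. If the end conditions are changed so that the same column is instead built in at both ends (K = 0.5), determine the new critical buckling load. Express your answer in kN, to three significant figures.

P_cr ≈ 5310 kN

P_cr ∝ 1/K², so P_cr,new = P_cr,old × (K_old/K_new)² = 2710 × (0.7/0.5)²
= 2710 × 1.960 = 5310 kN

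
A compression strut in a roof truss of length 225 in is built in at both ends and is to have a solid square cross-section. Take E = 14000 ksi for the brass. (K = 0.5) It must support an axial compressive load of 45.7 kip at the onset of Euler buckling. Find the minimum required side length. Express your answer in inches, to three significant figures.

a ≈ 2.66 in

L_e = K·L = 0.5 × 225 = 112.5 in
Required I = P_cr·L_e²/(π²E) = 4.570×10^4 × 112.5² / (π² × 1.40×10^7) = 4.186 in⁴
Solid square: I = a⁴/12  ⇒  a = (12I)^(1/4) = (12×4.186)^(1/4) = 2.66 in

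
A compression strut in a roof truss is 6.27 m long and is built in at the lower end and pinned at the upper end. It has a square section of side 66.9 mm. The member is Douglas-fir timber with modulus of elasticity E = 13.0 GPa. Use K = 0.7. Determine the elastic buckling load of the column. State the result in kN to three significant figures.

I = a⁴/12 = 66.9⁴/12 = 1.669×10^6 mm⁴
I = 1.669×10^6 mm⁴ = 1.669×10^-6 m⁴
Effective length L_e = K·L = 0.7 × 6.27 = 4.389 m
P_cr = π²EI / L_e² = π² × 13.0×10⁹ × 1.669×10^-6 / 4.389² = 1.112×10^4 N

P_cr ≈ 11.1 kN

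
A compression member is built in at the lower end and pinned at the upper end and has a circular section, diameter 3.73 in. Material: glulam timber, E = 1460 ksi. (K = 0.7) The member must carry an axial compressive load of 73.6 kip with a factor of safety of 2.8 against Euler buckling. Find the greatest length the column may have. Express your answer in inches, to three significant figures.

L_max ≈ 36.8 in

I = πd⁴/64 = π×3.73⁴/64 = 9.502 in⁴
Required critical load P_cr = n·P = 2.8 × 73.6 = 206.1 kip = 2.061×10^5 lb
From P_cr = π²EI/(K·L)²:  L = (1/K)·√(π²EI/P_cr) = (1/0.7)·√(π²×1.46×10^6×9.502/2.061×10^5)
L = 36.8 in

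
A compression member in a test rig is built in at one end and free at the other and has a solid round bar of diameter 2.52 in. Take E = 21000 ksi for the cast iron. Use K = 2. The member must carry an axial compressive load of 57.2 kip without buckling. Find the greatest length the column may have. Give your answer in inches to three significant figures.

L_max ≈ 42.3 in

I = πd⁴/64 = π×2.52⁴/64 = 1.980 in⁴
At the buckling limit P_cr = P = 5.720×10^4 lb
From P_cr = π²EI/(K·L)²:  L = (1/K)·√(π²EI/P_cr) = (1/2)·√(π²×2.10×10^7×1.980/5.720×10^4)
L = 42.3 in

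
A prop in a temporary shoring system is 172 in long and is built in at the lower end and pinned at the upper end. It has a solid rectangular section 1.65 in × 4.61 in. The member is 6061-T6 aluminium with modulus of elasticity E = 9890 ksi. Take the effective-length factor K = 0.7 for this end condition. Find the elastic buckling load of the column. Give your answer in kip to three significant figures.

Buckling occurs about the weak axis: I_min = h·b³/12 with b = 1.65 in (the shorter side).
I_min = 4.61×1.65³/12 = 1.726 in⁴
Effective length L_e = K·L = 0.7 × 172 = 120.4 in
P_cr = π²EI / L_e² = π² × 9890×10³ × 1.726 / 120.4² = 1.162×10^4 lb

P_cr ≈ 11.6 kip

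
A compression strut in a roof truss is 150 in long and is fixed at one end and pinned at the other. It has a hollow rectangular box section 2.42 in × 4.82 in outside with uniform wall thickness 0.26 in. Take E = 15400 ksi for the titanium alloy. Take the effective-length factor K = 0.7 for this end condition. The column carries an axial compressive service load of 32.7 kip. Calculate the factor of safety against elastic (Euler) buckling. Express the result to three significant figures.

Inner dimensions: h_i = 4.82 − 2×0.26 = 4.300 in, b_i = 2.42 − 2×0.26 = 1.900 in
Weak-axis I_min = (h_o·b_o³ − h_i·b_i³)/12 with b_o = 2.42, b_i = 1.900 in (shorter outer/inner sides).
I_min = (4.82×2.42³ − 4.300×1.900³)/12 = 3.235 in⁴
Effective length L_e = K·L = 0.7 × 150 = 105.0 in
P_cr = π²EI / L_e² = π² × 15400×10³ × 3.235 / 105.0² = 4.460×10^4 lb
Factor of safety n = P_cr / P = 44.595 / 32.7 = 1.36

n ≈ 1.36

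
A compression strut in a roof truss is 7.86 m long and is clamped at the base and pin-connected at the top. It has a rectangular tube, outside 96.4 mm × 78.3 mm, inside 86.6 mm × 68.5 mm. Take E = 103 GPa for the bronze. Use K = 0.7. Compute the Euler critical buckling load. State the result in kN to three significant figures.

P_cr ≈ 51.6 kN

Weak-axis I_min = (h_o·b_o³ − h_i·b_i³)/12 with b_o = 78.3, b_i = 68.50 mm (shorter outer/inner sides).
I_min = (96.4×78.3³ − 86.60×68.50³)/12 = 1.537×10^6 mm⁴
I = 1.537×10^6 mm⁴ = 1.537×10^-6 m⁴
Effective length L_e = K·L = 0.7 × 7.86 = 5.502 m
P_cr = π²EI / L_e² = π² × 103×10⁹ × 1.537×10^-6 / 5.502² = 5.161×10^4 N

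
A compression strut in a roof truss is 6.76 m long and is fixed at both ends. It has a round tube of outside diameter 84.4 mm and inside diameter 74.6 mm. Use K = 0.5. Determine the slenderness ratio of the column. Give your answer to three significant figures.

λ ≈ 120

d_o = 84.4 mm, d_i = 74.6 mm
I = π(d_o⁴ − d_i⁴)/64 = π(84.4⁴ − 74.60⁴)/64 = 9.705×10^5 mm⁴
A = 1.224×10^3 mm²;  r_min = √(I/A) = √(9.705×10^5/1.224×10^3) = 28.16 mm
L_e = K·L = 0.5 × 6.76 m = 3.380 m = 3380.0 mm
λ = L_e / r_min = 3380.0 / 28.16 = 120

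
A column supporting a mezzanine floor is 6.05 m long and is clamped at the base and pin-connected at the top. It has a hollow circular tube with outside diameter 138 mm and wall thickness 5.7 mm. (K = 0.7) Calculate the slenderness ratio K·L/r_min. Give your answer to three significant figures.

Inner diameter d_i = 138 − 2×5.7 = 126.6 mm
I = π(d_o⁴ − d_i⁴)/64 = π(138⁴ − 126.6⁴)/64 = 5.193×10^6 mm⁴
A = 2.369×10^3 mm²;  r_min = √(I/A) = √(5.193×10^6/2.369×10^3) = 46.82 mm
L_e = K·L = 0.7 × 6.05 m = 4.235 m = 4235.0 mm
λ = L_e / r_min = 4235.0 / 46.82 = 90.5

λ ≈ 90.5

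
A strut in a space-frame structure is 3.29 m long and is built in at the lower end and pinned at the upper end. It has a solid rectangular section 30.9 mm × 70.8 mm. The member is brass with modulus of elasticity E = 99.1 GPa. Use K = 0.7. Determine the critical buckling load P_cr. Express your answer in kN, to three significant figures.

Buckling occurs about the weak axis: I_min = h·b³/12 with b = 30.9 mm (the shorter side).
I_min = 70.8×30.9³/12 = 1.741×10^5 mm⁴
I = 1.741×10^5 mm⁴ = 1.741×10^-7 m⁴
Effective length L_e = K·L = 0.7 × 3.29 = 2.303 m
P_cr = π²EI / L_e² = π² × 99.1×10⁹ × 1.741×10^-7 / 2.303² = 3.210×10^4 N

P_cr ≈ 32.1 kN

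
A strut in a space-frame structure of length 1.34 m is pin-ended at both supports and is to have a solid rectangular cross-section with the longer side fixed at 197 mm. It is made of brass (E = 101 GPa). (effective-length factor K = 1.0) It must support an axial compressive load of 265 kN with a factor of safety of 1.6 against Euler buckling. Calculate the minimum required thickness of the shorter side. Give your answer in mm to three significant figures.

b ≈ 36.0 mm

Required P_cr = n·P = 1.6 × 265 = 424.0 kN
L_e = K·L = 1 × 1.34 = 1.340 m
Required I = P_cr·L_e²/(π²E) = 4.240×10^5 × 1.340² / (π² × 1.01×10^11) = 7.638×10^-7 m⁴
I_req = 7.638×10^5 mm⁴
Rectangle, weak axis: I_min = h·b³/12 with h = 197 mm fixed  ⇒  b = (12I/h)^(1/3) = 36.0 mm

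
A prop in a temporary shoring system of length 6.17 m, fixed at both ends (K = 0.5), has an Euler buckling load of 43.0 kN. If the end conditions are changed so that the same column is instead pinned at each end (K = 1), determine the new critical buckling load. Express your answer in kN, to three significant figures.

P_cr ∝ 1/K², so P_cr,new = P_cr,old × (K_old/K_new)² = 43.0 × (0.5/1)²
= 43.0 × 0.2500 = 10.8 kN

P_cr ≈ 10.8 kN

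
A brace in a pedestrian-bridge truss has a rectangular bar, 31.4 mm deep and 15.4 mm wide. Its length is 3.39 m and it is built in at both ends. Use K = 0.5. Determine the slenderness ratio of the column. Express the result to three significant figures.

λ ≈ 381

For a rectangle r_min = b/√12 = 15.4/√12 = 4.446 mm
L_e = K·L = 0.5 × 3.39 m = 1.695 m = 1695.0 mm
λ = L_e / r_min = 1695.0 / 4.446 = 381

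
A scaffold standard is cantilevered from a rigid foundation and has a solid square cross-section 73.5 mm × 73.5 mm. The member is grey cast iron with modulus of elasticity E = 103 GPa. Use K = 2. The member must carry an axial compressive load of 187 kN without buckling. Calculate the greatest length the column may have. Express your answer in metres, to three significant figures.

I = a⁴/12 = 73.5⁴/12 = 2.432×10^6 mm⁴
I = 2.432×10^-6 m⁴
At the buckling limit P_cr = P = 1.870×10^5 N
From P_cr = π²EI/(K·L)²:  L = (1/K)·√(π²EI/P_cr) = (1/2)·√(π²×1.03×10^11×2.432×10^-6/1.870×10^5)
L = 1.82 m

L_max ≈ 1.82 m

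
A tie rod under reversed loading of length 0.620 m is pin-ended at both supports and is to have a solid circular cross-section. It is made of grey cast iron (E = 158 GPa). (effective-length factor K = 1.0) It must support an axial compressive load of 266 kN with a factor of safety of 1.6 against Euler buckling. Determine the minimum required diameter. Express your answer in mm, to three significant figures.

Required P_cr = n·P = 1.6 × 266 = 425.6 kN
L_e = K·L = 1 × 0.620 = 0.6200 m
Required I = P_cr·L_e²/(π²E) = 4.256×10^5 × 0.6200² / (π² × 1.58×10^11) = 1.049×10^-7 m⁴
I_req = 1.049×10^5 mm⁴
Solid circle: I = πd⁴/64  ⇒  d = (64I/π)^(1/4) = (64×1.049×10^5/π)^(1/4) = 38.2 mm

d ≈ 38.2 mm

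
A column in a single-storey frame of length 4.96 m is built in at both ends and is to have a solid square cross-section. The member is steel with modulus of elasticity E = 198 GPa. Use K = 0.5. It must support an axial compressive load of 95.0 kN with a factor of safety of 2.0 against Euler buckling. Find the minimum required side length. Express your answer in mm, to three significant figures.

Required P_cr = n·P = 2.0 × 95.0 = 190.0 kN
L_e = K·L = 0.5 × 4.96 = 2.480 m
Required I = P_cr·L_e²/(π²E) = 1.900×10^5 × 2.480² / (π² × 1.98×10^11) = 5.980×10^-7 m⁴
I_req = 5.980×10^5 mm⁴
Solid square: I = a⁴/12  ⇒  a = (12I)^(1/4) = (12×5.980×10^5)^(1/4) = 51.8 mm

a ≈ 51.8 mm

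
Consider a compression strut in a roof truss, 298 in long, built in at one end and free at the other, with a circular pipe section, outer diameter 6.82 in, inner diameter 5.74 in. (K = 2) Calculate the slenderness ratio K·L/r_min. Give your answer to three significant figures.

λ ≈ 267

d_o = 6.82 in, d_i = 5.74 in
I = π(d_o⁴ − d_i⁴)/64 = π(6.82⁴ − 5.740⁴)/64 = 52.91 in⁴
A = 10.65 in²;  r_min = √(I/A) = √(52.91/10.65) = 2.229 in
L_e = K·L = 2 × 298 = 596.0 in
λ = L_e / r_min = 596.00 / 2.229 = 267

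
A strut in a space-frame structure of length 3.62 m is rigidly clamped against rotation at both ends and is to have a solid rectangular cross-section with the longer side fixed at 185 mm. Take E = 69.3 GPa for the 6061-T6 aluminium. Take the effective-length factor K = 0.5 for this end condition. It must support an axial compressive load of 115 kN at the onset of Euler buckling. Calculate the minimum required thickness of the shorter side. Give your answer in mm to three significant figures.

L_e = K·L = 0.5 × 3.62 = 1.810 m
Required I = P_cr·L_e²/(π²E) = 1.150×10^5 × 1.810² / (π² × 6.93×10^10) = 5.508×10^-7 m⁴
I_req = 5.508×10^5 mm⁴
Rectangle, weak axis: I_min = h·b³/12 with h = 185 mm fixed  ⇒  b = (12I/h)^(1/3) = 32.9 mm

b ≈ 32.9 mm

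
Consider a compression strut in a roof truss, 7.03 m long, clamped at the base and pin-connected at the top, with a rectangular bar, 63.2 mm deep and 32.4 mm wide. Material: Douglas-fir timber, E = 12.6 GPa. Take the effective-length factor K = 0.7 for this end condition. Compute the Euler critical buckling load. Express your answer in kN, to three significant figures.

Buckling occurs about the weak axis: I_min = h·b³/12 with b = 32.4 mm (the shorter side).
I_min = 63.2×32.4³/12 = 1.791×10^5 mm⁴
I = 1.791×10^5 mm⁴ = 1.791×10^-7 m⁴
Effective length L_e = K·L = 0.7 × 7.03 = 4.921 m
P_cr = π²EI / L_e² = π² × 12.6×10⁹ × 1.791×10^-7 / 4.921² = 919.9 N

P_cr ≈ 0.920 kN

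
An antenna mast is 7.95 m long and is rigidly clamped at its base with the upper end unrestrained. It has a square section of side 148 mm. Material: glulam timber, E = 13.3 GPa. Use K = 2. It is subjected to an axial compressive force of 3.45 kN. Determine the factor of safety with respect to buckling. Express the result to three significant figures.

I = a⁴/12 = 148⁴/12 = 3.998×10^7 mm⁴
I = 3.998×10^7 mm⁴ = 3.998×10^-5 m⁴
Effective length L_e = K·L = 2 × 7.95 = 15.90 m
P_cr = π²EI / L_e² = π² × 13.3×10⁹ × 3.998×10^-5 / 15.90² = 2.076×10^4 N
Factor of safety n = P_cr / P = 20.760 / 3.45 = 6.02

n ≈ 6.02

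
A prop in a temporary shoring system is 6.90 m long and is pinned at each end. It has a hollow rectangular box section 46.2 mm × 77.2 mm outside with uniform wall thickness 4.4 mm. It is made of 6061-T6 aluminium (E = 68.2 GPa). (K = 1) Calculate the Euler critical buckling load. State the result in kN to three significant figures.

P_cr ≈ 4.75 kN

Inner dimensions: h_i = 77.2 − 2×4.4 = 68.40 mm, b_i = 46.2 − 2×4.4 = 37.40 mm
Weak-axis I_min = (h_o·b_o³ − h_i·b_i³)/12 with b_o = 46.2, b_i = 37.40 mm (shorter outer/inner sides).
I_min = (77.2×46.2³ − 68.40×37.40³)/12 = 3.362×10^5 mm⁴
I = 3.362×10^5 mm⁴ = 3.362×10^-7 m⁴
Effective length L_e = K·L = 1 × 6.90 = 6.900 m
P_cr = π²EI / L_e² = π² × 68.2×10⁹ × 3.362×10^-7 / 6.900² = 4.753×10^3 N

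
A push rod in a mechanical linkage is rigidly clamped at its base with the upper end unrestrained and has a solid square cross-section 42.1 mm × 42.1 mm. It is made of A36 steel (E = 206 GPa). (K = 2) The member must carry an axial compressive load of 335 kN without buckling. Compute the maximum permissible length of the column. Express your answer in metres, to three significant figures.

I = a⁴/12 = 42.1⁴/12 = 2.618×10^5 mm⁴
I = 2.618×10^-7 m⁴
At the buckling limit P_cr = P = 3.350×10^5 N
From P_cr = π²EI/(K·L)²:  L = (1/K)·√(π²EI/P_cr) = (1/2)·√(π²×2.06×10^11×2.618×10^-7/3.350×10^5)
L = 0.630 m

L_max ≈ 0.630 m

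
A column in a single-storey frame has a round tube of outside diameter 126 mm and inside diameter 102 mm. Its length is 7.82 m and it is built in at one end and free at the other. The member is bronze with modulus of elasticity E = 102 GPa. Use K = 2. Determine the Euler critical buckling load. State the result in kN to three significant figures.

d_o = 126 mm, d_i = 102 mm
I = π(d_o⁴ − d_i⁴)/64 = π(126⁴ − 102.0⁴)/64 = 7.059×10^6 mm⁴
I = 7.059×10^6 mm⁴ = 7.059×10^-6 m⁴
Effective length L_e = K·L = 2 × 7.82 = 15.64 m
P_cr = π²EI / L_e² = π² × 102×10⁹ × 7.059×10^-6 / 15.64² = 2.905×10^4 N

P_cr ≈ 29.1 kN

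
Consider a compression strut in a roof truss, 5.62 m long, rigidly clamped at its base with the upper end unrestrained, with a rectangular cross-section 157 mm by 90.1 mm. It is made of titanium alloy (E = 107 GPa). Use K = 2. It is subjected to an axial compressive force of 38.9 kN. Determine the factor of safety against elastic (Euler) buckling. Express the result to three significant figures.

Buckling occurs about the weak axis: I_min = h·b³/12 with b = 90.1 mm (the shorter side).
I_min = 157×90.1³/12 = 9.570×10^6 mm⁴
I = 9.570×10^6 mm⁴ = 9.570×10^-6 m⁴
Effective length L_e = K·L = 2 × 5.62 = 11.24 m
P_cr = π²EI / L_e² = π² × 107×10⁹ × 9.570×10^-6 / 11.24² = 7.999×10^4 N
Factor of safety n = P_cr / P = 79.991 / 38.9 = 2.06

n ≈ 2.06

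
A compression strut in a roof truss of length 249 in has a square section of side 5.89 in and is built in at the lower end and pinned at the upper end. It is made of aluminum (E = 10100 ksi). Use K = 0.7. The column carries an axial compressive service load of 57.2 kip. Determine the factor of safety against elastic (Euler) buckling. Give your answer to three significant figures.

I = a⁴/12 = 5.89⁴/12 = 100.3 in⁴
Effective length L_e = K·L = 0.7 × 249 = 174.3 in
P_cr = π²EI / L_e² = π² × 10100×10³ × 100.3 / 174.3² = 3.291×10^5 lb
Factor of safety n = P_cr / P = 329.08 / 57.2 = 5.75

n ≈ 5.75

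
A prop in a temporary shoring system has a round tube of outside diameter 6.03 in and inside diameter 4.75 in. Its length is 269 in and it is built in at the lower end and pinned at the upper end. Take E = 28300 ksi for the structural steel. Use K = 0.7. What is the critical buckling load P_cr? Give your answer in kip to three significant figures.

d_o = 6.03 in, d_i = 4.75 in
I = π(d_o⁴ − d_i⁴)/64 = π(6.03⁴ − 4.750⁴)/64 = 39.91 in⁴
Effective length L_e = K·L = 0.7 × 269 = 188.3 in
P_cr = π²EI / L_e² = π² × 28300×10³ × 39.91 / 188.3² = 3.144×10^5 lb

P_cr ≈ 314 kip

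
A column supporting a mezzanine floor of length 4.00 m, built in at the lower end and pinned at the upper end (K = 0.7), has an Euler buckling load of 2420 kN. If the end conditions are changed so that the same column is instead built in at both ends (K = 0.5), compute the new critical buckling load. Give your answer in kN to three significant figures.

P_cr ≈ 4740 kN

P_cr ∝ 1/K², so P_cr,new = P_cr,old × (K_old/K_new)² = 2420 × (0.7/0.5)²
= 2420 × 1.960 = 4740 kN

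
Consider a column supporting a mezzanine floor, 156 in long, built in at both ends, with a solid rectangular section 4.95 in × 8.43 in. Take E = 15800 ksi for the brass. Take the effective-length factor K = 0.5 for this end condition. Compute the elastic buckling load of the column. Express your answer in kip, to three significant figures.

Buckling occurs about the weak axis: I_min = h·b³/12 with b = 4.95 in (the shorter side).
I_min = 8.43×4.95³/12 = 85.20 in⁴
Effective length L_e = K·L = 0.5 × 156 = 78.00 in
P_cr = π²EI / L_e² = π² × 15800×10³ × 85.20 / 78.00² = 2.184×10^6 lb

P_cr ≈ 2180 kip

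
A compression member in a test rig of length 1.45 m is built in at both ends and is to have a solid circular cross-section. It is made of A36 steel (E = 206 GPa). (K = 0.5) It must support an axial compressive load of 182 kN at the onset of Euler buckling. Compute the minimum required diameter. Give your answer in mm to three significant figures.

L_e = K·L = 0.5 × 1.45 = 0.7250 m
Required I = P_cr·L_e²/(π²E) = 1.820×10^5 × 0.7250² / (π² × 2.06×10^11) = 4.705×10^-8 m⁴
I_req = 4.705×10^4 mm⁴
Solid circle: I = πd⁴/64  ⇒  d = (64I/π)^(1/4) = (64×4.705×10^4/π)^(1/4) = 31.3 mm

d ≈ 31.3 mm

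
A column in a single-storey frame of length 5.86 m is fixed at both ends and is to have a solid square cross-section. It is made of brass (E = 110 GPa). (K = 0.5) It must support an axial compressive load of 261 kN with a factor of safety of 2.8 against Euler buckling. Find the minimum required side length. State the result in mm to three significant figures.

Required P_cr = n·P = 2.8 × 261 = 730.8 kN
L_e = K·L = 0.5 × 5.86 = 2.930 m
Required I = P_cr·L_e²/(π²E) = 7.308×10^5 × 2.930² / (π² × 1.10×10^11) = 5.779×10^-6 m⁴
I_req = 5.779×10^6 mm⁴
Solid square: I = a⁴/12  ⇒  a = (12I)^(1/4) = (12×5.779×10^6)^(1/4) = 91.3 mm

a ≈ 91.3 mm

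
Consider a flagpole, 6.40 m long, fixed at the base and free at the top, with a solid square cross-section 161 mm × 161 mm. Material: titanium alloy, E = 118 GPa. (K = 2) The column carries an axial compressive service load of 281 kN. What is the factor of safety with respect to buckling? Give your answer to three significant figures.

n ≈ 1.42

I = a⁴/12 = 161⁴/12 = 5.599×10^7 mm⁴
I = 5.599×10^7 mm⁴ = 5.599×10^-5 m⁴
Effective length L_e = K·L = 2 × 6.40 = 12.80 m
P_cr = π²EI / L_e² = π² × 118×10⁹ × 5.599×10^-5 / 12.80² = 3.980×10^5 N
Factor of safety n = P_cr / P = 398.00 / 281 = 1.42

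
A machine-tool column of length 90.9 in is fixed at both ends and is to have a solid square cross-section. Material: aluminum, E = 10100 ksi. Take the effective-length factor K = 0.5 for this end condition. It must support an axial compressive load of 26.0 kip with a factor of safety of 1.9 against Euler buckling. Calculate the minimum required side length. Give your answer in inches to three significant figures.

Required P_cr = n·P = 1.9 × 26.0 = 49.40 kip
L_e = K·L = 0.5 × 90.9 = 45.45 in
Required I = P_cr·L_e²/(π²E) = 4.940×10^4 × 45.45² / (π² × 1.01×10^7) = 1.024 in⁴
Solid square: I = a⁴/12  ⇒  a = (12I)^(1/4) = (12×1.024)^(1/4) = 1.87 in

a ≈ 1.87 in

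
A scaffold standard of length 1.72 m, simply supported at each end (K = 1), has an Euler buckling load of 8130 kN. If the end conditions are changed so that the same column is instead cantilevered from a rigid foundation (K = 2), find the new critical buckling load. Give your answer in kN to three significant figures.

P_cr ∝ 1/K², so P_cr,new = P_cr,old × (K_old/K_new)² = 8130 × (1/2)²
= 8130 × 0.2500 = 2030 kN

P_cr ≈ 2030 kN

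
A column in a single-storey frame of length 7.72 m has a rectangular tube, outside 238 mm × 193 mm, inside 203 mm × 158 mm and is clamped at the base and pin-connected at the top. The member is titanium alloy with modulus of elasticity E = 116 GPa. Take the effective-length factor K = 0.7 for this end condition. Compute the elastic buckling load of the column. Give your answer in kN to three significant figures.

Weak-axis I_min = (h_o·b_o³ − h_i·b_i³)/12 with b_o = 193, b_i = 158.0 mm (shorter outer/inner sides).
I_min = (238×193³ − 203.0×158.0³)/12 = 7.586×10^7 mm⁴
I = 7.586×10^7 mm⁴ = 7.586×10^-5 m⁴
Effective length L_e = K·L = 0.7 × 7.72 = 5.404 m
P_cr = π²EI / L_e² = π² × 116×10⁹ × 7.586×10^-5 / 5.404² = 2.974×10^6 N

P_cr ≈ 2970 kN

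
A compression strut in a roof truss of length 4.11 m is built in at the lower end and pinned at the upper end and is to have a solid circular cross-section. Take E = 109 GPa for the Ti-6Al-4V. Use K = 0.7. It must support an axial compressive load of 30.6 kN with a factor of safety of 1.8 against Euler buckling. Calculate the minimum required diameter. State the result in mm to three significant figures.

d ≈ 54.2 mm

Required P_cr = n·P = 1.8 × 30.6 = 55.08 kN
L_e = K·L = 0.7 × 4.11 = 2.877 m
Required I = P_cr·L_e²/(π²E) = 5.508×10^4 × 2.877² / (π² × 1.09×10^11) = 4.238×10^-7 m⁴
I_req = 4.238×10^5 mm⁴
Solid circle: I = πd⁴/64  ⇒  d = (64I/π)^(1/4) = (64×4.238×10^5/π)^(1/4) = 54.2 mm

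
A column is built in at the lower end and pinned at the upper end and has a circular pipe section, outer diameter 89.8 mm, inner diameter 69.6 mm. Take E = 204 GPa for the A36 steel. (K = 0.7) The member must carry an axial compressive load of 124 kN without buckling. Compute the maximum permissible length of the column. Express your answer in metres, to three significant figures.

d_o = 89.8 mm, d_i = 69.6 mm
I = π(d_o⁴ − d_i⁴)/64 = π(89.8⁴ − 69.60⁴)/64 = 2.040×10^6 mm⁴
I = 2.040×10^-6 m⁴
At the buckling limit P_cr = P = 1.240×10^5 N
From P_cr = π²EI/(K·L)²:  L = (1/K)·√(π²EI/P_cr) = (1/0.7)·√(π²×2.04×10^11×2.040×10^-6/1.240×10^5)
L = 8.22 m

L_max ≈ 8.22 m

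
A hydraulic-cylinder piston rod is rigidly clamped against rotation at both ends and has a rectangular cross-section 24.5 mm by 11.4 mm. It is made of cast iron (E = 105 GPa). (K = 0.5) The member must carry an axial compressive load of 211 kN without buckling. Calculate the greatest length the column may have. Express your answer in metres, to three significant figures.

L_max ≈ 0.244 m

Buckling occurs about the weak axis: I_min = h·b³/12 with b = 11.4 mm (the shorter side).
I_min = 24.5×11.4³/12 = 3.025×10^3 mm⁴
I = 3.025×10^-9 m⁴
At the buckling limit P_cr = P = 2.110×10^5 N
From P_cr = π²EI/(K·L)²:  L = (1/K)·√(π²EI/P_cr) = (1/0.5)·√(π²×1.05×10^11×3.025×10^-9/2.110×10^5)
L = 0.244 m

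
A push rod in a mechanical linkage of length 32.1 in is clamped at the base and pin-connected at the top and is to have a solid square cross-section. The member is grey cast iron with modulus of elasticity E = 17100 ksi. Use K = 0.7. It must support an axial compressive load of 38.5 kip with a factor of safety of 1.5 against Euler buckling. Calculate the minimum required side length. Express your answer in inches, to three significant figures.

a ≈ 1.20 in

Required P_cr = n·P = 1.5 × 38.5 = 57.75 kip
L_e = K·L = 0.7 × 32.1 = 22.47 in
Required I = P_cr·L_e²/(π²E) = 5.775×10^4 × 22.47² / (π² × 1.71×10^7) = 0.1728 in⁴
Solid square: I = a⁴/12  ⇒  a = (12I)^(1/4) = (12×0.1728)^(1/4) = 1.20 in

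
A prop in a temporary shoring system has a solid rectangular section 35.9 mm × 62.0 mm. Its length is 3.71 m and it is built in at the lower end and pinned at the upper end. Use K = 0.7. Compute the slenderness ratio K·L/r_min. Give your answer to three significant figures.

λ ≈ 251

Buckling occurs about the weak axis: I_min = h·b³/12 with b = 35.9 mm (the shorter side).
I_min = 62.0×35.9³/12 = 2.391×10^5 mm⁴
A = 2.226×10^3 mm²;  r_min = √(I/A) = √(2.391×10^5/2.226×10^3) = 10.36 mm
L_e = K·L = 0.7 × 3.71 m = 2.597 m = 2597.0 mm
λ = L_e / r_min = 2597.0 / 10.36 = 251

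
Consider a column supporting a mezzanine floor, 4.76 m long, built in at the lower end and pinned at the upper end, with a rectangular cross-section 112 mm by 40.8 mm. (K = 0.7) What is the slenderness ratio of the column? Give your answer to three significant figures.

For a rectangle r_min = b/√12 = 40.8/√12 = 11.78 mm
L_e = K·L = 0.7 × 4.76 m = 3.332 m = 3332.0 mm
λ = L_e / r_min = 3332.0 / 11.78 = 283

λ ≈ 283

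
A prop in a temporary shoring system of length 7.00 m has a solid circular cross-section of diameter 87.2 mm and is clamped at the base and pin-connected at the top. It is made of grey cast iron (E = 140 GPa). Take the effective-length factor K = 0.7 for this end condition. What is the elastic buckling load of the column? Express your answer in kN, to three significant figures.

I = πd⁴/64 = π×87.2⁴/64 = 2.838×10^6 mm⁴
I = 2.838×10^6 mm⁴ = 2.838×10^-6 m⁴
Effective length L_e = K·L = 0.7 × 7.00 = 4.900 m
P_cr = π²EI / L_e² = π² × 140×10⁹ × 2.838×10^-6 / 4.900² = 1.633×10^5 N

P_cr ≈ 163 kN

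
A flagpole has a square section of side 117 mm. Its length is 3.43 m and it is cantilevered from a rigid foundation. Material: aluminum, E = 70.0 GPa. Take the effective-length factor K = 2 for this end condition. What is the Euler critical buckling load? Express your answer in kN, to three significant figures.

P_cr ≈ 229 kN

I = a⁴/12 = 117⁴/12 = 1.562×10^7 mm⁴
I = 1.562×10^7 mm⁴ = 1.562×10^-5 m⁴
Effective length L_e = K·L = 2 × 3.43 = 6.860 m
P_cr = π²EI / L_e² = π² × 70.0×10⁹ × 1.562×10^-5 / 6.860² = 2.293×10^5 N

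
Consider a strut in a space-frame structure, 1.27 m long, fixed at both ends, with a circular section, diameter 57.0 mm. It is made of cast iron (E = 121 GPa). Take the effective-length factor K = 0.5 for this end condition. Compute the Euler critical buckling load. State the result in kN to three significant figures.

P_cr ≈ 1530 kN

I = πd⁴/64 = π×57.0⁴/64 = 5.182×10^5 mm⁴
I = 5.182×10^5 mm⁴ = 5.182×10^-7 m⁴
Effective length L_e = K·L = 0.5 × 1.27 = 0.6350 m
P_cr = π²EI / L_e² = π² × 121×10⁹ × 5.182×10^-7 / 0.6350² = 1.535×10^6 N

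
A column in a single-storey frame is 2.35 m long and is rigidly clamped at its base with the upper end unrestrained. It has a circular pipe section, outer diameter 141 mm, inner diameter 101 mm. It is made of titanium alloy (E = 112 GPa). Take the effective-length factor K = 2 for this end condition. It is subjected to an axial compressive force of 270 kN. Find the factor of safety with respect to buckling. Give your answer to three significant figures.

n ≈ 2.65

d_o = 141 mm, d_i = 101 mm
I = π(d_o⁴ − d_i⁴)/64 = π(141⁴ − 101.0⁴)/64 = 1.429×10^7 mm⁴
I = 1.429×10^7 mm⁴ = 1.429×10^-5 m⁴
Effective length L_e = K·L = 2 × 2.35 = 4.700 m
P_cr = π²EI / L_e² = π² × 112×10⁹ × 1.429×10^-5 / 4.700² = 7.153×10^5 N
Factor of safety n = P_cr / P = 715.28 / 270 = 2.65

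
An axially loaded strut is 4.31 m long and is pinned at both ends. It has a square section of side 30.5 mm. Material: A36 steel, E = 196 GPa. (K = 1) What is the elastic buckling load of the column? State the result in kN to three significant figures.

P_cr ≈ 7.51 kN

I = a⁴/12 = 30.5⁴/12 = 7.211×10^4 mm⁴
I = 7.211×10^4 mm⁴ = 7.211×10^-8 m⁴
Effective length L_e = K·L = 1 × 4.31 = 4.310 m
P_cr = π²EI / L_e² = π² × 196×10⁹ × 7.211×10^-8 / 4.310² = 7.510×10^3 N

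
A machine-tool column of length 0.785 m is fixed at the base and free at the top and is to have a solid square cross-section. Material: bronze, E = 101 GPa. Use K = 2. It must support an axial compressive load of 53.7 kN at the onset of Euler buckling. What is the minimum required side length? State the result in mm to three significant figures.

a ≈ 35.5 mm

L_e = K·L = 2 × 0.785 = 1.570 m
Required I = P_cr·L_e²/(π²E) = 5.370×10^4 × 1.570² / (π² × 1.01×10^11) = 1.328×10^-7 m⁴
I_req = 1.328×10^5 mm⁴
Solid square: I = a⁴/12  ⇒  a = (12I)^(1/4) = (12×1.328×10^5)^(1/4) = 35.5 mm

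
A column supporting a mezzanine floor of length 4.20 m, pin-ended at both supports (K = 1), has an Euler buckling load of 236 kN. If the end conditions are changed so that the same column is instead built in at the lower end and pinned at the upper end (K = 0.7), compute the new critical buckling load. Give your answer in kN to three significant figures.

P_cr ≈ 482 kN

P_cr ∝ 1/K², so P_cr,new = P_cr,old × (K_old/K_new)² = 236 × (1/0.7)²
= 236 × 2.041 = 482 kN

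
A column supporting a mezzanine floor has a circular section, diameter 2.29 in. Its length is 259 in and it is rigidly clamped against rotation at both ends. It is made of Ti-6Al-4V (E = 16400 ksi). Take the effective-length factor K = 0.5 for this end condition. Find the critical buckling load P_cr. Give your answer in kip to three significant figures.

I = πd⁴/64 = π×2.29⁴/64 = 1.350 in⁴
Effective length L_e = K·L = 0.5 × 259 = 129.5 in
P_cr = π²EI / L_e² = π² × 16400×10³ × 1.350 / 129.5² = 1.303×10^4 lb

P_cr ≈ 13.0 kip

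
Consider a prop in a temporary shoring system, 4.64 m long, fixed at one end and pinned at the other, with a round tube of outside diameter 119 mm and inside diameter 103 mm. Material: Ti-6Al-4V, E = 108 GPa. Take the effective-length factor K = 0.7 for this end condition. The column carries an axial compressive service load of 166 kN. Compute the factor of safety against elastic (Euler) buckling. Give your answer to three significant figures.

d_o = 119 mm, d_i = 103 mm
I = π(d_o⁴ − d_i⁴)/64 = π(119⁴ − 103.0⁴)/64 = 4.319×10^6 mm⁴
I = 4.319×10^6 mm⁴ = 4.319×10^-6 m⁴
Effective length L_e = K·L = 0.7 × 4.64 = 3.248 m
P_cr = π²EI / L_e² = π² × 108×10⁹ × 4.319×10^-6 / 3.248² = 4.364×10^5 N
Factor of safety n = P_cr / P = 436.38 / 166 = 2.63

n ≈ 2.63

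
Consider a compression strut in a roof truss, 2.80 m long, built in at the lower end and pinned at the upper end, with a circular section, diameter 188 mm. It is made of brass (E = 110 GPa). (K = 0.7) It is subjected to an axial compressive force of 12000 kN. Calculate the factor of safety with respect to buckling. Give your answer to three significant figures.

I = πd⁴/64 = π×188⁴/64 = 6.132×10^7 mm⁴
I = 6.132×10^7 mm⁴ = 6.132×10^-5 m⁴
Effective length L_e = K·L = 0.7 × 2.80 = 1.960 m
P_cr = π²EI / L_e² = π² × 110×10⁹ × 6.132×10^-5 / 1.960² = 1.733×10^7 N
Factor of safety n = P_cr / P = 17329 / 12000 = 1.44

n ≈ 1.44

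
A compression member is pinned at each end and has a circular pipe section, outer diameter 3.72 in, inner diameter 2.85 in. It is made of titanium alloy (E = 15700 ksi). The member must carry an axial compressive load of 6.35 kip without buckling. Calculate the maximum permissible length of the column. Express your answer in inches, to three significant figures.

L_max ≈ 388 in

d_o = 3.72 in, d_i = 2.85 in
I = π(d_o⁴ − d_i⁴)/64 = π(3.72⁴ − 2.850⁴)/64 = 6.162 in⁴
At the buckling limit P_cr = P = 6.350×10^3 lb
From P_cr = π²EI/(K·L)²:  L = (1/K)·√(π²EI/P_cr) = (1/1)·√(π²×1.57×10^7×6.162/6.350×10^3)
L = 388 in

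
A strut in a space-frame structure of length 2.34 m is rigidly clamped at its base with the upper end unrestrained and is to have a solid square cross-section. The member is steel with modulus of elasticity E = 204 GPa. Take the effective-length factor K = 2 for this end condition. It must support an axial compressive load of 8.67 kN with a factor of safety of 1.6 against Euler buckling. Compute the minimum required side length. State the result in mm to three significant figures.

a ≈ 36.7 mm

Required P_cr = n·P = 1.6 × 8.67 = 13.87 kN
L_e = K·L = 2 × 2.34 = 4.680 m
Required I = P_cr·L_e²/(π²E) = 1.387×10^4 × 4.680² / (π² × 2.04×10^11) = 1.509×10^-7 m⁴
I_req = 1.509×10^5 mm⁴
Solid square: I = a⁴/12  ⇒  a = (12I)^(1/4) = (12×1.509×10^5)^(1/4) = 36.7 mm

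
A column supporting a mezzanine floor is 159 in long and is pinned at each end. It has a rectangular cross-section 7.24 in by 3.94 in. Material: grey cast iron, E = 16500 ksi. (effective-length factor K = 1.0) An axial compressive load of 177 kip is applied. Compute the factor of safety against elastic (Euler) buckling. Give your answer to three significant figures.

n ≈ 1.34

Buckling occurs about the weak axis: I_min = h·b³/12 with b = 3.94 in (the shorter side).
I_min = 7.24×3.94³/12 = 36.90 in⁴
Effective length L_e = K·L = 1 × 159 = 159.0 in
P_cr = π²EI / L_e² = π² × 16500×10³ × 36.90 / 159.0² = 2.377×10^5 lb
Factor of safety n = P_cr / P = 237.70 / 177 = 1.34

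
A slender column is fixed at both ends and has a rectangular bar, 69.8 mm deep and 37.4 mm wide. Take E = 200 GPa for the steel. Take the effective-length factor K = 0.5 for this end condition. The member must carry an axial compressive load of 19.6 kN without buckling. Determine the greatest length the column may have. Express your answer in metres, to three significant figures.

Buckling occurs about the weak axis: I_min = h·b³/12 with b = 37.4 mm (the shorter side).
I_min = 69.8×37.4³/12 = 3.043×10^5 mm⁴
I = 3.043×10^-7 m⁴
At the buckling limit P_cr = P = 1.960×10^4 N
From P_cr = π²EI/(K·L)²:  L = (1/K)·√(π²EI/P_cr) = (1/0.5)·√(π²×2.00×10^11×3.043×10^-7/1.960×10^4)
L = 11.1 m

L_max ≈ 11.1 m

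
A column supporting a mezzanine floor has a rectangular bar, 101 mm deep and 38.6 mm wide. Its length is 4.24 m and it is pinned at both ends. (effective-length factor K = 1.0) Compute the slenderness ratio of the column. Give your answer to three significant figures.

λ ≈ 381

For a rectangle r_min = b/√12 = 38.6/√12 = 11.14 mm
L_e = K·L = 1 × 4.24 m = 4.240 m = 4240.0 mm
λ = L_e / r_min = 4240.0 / 11.14 = 381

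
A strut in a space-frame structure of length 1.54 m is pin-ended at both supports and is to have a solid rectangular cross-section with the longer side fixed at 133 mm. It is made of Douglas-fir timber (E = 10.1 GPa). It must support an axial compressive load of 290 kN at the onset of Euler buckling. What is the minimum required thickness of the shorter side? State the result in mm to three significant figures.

b ≈ 85.4 mm

L_e = K·L = 1 × 1.54 = 1.540 m
Required I = P_cr·L_e²/(π²E) = 2.900×10^5 × 1.540² / (π² × 1.01×10^10) = 6.900×10^-6 m⁴
I_req = 6.900×10^6 mm⁴
Rectangle, weak axis: I_min = h·b³/12 with h = 133 mm fixed  ⇒  b = (12I/h)^(1/3) = 85.4 mm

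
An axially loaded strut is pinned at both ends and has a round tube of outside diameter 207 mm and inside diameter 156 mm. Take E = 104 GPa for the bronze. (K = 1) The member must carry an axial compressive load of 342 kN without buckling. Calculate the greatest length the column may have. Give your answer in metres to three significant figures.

L_max ≈ 13.5 m

d_o = 207 mm, d_i = 156 mm
I = π(d_o⁴ − d_i⁴)/64 = π(207⁴ − 156.0⁴)/64 = 6.105×10^7 mm⁴
I = 6.105×10^-5 m⁴
At the buckling limit P_cr = P = 3.420×10^5 N
From P_cr = π²EI/(K·L)²:  L = (1/K)·√(π²EI/P_cr) = (1/1)·√(π²×1.04×10^11×6.105×10^-5/3.420×10^5)
L = 13.5 m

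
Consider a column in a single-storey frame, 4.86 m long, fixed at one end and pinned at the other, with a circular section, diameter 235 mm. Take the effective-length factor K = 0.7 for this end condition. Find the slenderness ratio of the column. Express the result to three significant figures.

For a solid circle r = d/4 = 235/4 = 58.75 mm
L_e = K·L = 0.7 × 4.86 m = 3.402 m = 3402.0 mm
λ = L_e / r_min = 3402.0 / 58.75 = 57.9

λ ≈ 57.9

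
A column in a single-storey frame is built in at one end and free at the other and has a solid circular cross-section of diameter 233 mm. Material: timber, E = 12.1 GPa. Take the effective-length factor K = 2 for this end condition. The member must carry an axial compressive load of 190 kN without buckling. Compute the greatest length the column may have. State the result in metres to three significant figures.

I = πd⁴/64 = π×233⁴/64 = 1.447×10^8 mm⁴
I = 1.447×10^-4 m⁴
At the buckling limit P_cr = P = 1.900×10^5 N
From P_cr = π²EI/(K·L)²:  L = (1/K)·√(π²EI/P_cr) = (1/2)·√(π²×1.21×10^10×1.447×10^-4/1.900×10^5)
L = 4.77 m

L_max ≈ 4.77 m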